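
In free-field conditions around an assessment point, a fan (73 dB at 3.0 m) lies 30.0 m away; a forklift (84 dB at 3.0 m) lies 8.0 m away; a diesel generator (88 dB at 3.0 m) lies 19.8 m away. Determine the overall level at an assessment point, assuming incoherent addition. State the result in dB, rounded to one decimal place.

77.0 dB

Apply inverse-square spreading to bring every level to the receiver, then sum 10^(L/10).
fan: 73 − 20·log₁₀(30.0/3.0) = 73 − 20.00 = 53.00 dB.
forklift: 84 − 20·log₁₀(8.0/3.0) = 84 − 8.52 = 75.48 dB.
diesel generator: 88 − 20·log₁₀(19.8/3.0) = 88 − 16.39 = 71.61 dB.
Σ 10^(L/10) = 5.001e+07 → L_total = 10·log₁₀(5.001e+07) = 76.99 dB.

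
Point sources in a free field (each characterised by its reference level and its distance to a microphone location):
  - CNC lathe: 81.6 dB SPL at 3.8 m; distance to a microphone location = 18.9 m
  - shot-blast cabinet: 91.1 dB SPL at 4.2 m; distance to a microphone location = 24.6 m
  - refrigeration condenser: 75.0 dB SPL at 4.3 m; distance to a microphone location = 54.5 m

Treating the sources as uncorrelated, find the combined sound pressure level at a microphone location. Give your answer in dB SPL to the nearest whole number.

76 dB SPL

First find each source's level at the receiver (point-source: −20·log₁₀(r/r_ref)), then combine on an intensity basis.
CNC lathe: 81.6 − 20·log₁₀(18.9/3.8) = 81.6 − 13.93 = 67.67 dB SPL.
shot-blast cabinet: 91.1 − 20·log₁₀(24.6/4.2) = 91.1 − 15.35 = 75.75 dB SPL.
refrigeration condenser: 75.0 − 20·log₁₀(54.5/4.3) = 75.0 − 22.06 = 52.94 dB SPL.
Σ 10^(L/10) = 4.359e+07 → L_total = 10·log₁₀(4.359e+07) = 76.39 dB SPL.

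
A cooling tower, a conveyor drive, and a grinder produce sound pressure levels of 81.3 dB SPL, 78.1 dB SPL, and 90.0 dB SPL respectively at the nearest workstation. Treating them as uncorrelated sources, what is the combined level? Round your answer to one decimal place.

90.8 dB SPL

Incoherent sources combine by intensity addition: L_total = 10·log₁₀(Σ 10^(L_i/10)).
Σ 10^(L/10) = 10^(81.3/10) + 10^(78.1/10) + 10^(90.0/10) = 1.199e+09.
L_total = 10·log₁₀(1.199e+09) = 90.79 dB SPL.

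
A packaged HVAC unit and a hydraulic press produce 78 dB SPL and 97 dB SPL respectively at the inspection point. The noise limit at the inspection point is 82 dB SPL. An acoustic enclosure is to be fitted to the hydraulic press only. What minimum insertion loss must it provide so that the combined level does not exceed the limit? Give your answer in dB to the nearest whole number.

Everything except the hydraulic press sums to 10^(78/10) = 6.310e+07 in linear terms, 78.00 dB SPL.
To meet 82 dB SPL overall, the treated hydraulic press may contribute at most 10^(82/10) − 6.310e+07 = 9.539e+07, i.e. 79.80 dB SPL.
So the hydraulic press must be reduced from 97 to 79.80 dB SPL: IL = 17.20 dB.

17 dB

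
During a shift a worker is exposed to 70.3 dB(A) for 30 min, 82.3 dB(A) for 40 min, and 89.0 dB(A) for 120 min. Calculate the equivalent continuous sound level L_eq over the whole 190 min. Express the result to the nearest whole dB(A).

87 dB(A)

The energy average is taken in the linear domain: L_eq = 10·log₁₀[(Σ tᵢ·10^(Lᵢ/10))/T], T = 190 min.
Σ tᵢ·10^(Lᵢ/10) = 30·10^(70.3/10) + 40·10^(82.3/10) + 120·10^(89.0/10) = 1.024e+11.
L_eq = 10·log₁₀(1.024e+11/190) = 87.32 dB(A).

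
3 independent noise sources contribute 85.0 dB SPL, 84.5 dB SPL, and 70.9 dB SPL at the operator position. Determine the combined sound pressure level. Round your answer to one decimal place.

87.9 dB SPL

Incoherent sources combine by intensity addition: L_total = 10·log₁₀(Σ 10^(L_i/10)).
Σ 10^(L/10) = 10^(85.0/10) + 10^(84.5/10) + 10^(70.9/10) = 6.104e+08.
L_total = 10·log₁₀(6.104e+08) = 87.86 dB SPL.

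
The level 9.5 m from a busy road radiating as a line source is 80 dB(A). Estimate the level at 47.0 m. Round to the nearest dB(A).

73 dB(A)

For a line source, L₂ = L₁ − 10·log₁₀(r₂/r₁).
L₂ = 80 − 10·log₁₀(47.0/9.5) = 80 − 6.944 = 73.06 dB(A).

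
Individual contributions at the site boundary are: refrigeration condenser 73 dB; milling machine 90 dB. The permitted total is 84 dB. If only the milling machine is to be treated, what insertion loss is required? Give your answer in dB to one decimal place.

6.4 dB

Fixed contribution from the other source: Σ 10^(L/10) = 10^(73/10) = 1.995e+07 (73.00 dB).
The limit corresponds to 10^(84/10) = 2.512e+08; subtracting the fixed part leaves 2.312e+08 for the milling machine, i.e. 83.64 dB.
So the milling machine must be reduced from 90 to 83.64 dB: IL = 6.36 dB.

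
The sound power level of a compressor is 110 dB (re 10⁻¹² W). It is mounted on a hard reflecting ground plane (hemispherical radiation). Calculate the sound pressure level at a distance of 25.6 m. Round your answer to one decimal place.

Free-field hemispherical radiation: L_p = L_w − 10·log₁₀(2π·r²), r = 25.6 m.
2π·r² = 4118 m², 10·log₁₀ of that is 36.147 dB.
L_p = 110 − 36.147 = 73.85 dB.

73.9 dB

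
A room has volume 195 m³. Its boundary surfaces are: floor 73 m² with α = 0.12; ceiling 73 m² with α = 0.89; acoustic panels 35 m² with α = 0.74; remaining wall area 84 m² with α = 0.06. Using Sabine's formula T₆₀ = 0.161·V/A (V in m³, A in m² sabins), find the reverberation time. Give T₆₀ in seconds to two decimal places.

0.30 s

Total absorption A = 73·0.12 + 73·0.89 + 35·0.74 + 84·0.06 = 104.67 m² sabins.
T₆₀ = 0.161·V/A = 0.161·195/104.67 = 0.300 s.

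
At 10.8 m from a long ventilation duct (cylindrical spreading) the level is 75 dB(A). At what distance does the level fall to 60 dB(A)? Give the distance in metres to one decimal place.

The 15.0 dB drop corresponds to a distance ratio of 10^(15.0/10) for a line source.
r₂ = 10.8·10^((75−60)/10) = 10.8·10^(15.0/10) = 341.53 m.

341.5 m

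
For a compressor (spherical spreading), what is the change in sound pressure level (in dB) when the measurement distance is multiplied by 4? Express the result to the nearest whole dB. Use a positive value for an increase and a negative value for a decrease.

Point-source spreading: ΔL = −20·log₁₀(r₂/r₁).
ΔL = −20·log₁₀(4) = -12.04 dB.

-12 dB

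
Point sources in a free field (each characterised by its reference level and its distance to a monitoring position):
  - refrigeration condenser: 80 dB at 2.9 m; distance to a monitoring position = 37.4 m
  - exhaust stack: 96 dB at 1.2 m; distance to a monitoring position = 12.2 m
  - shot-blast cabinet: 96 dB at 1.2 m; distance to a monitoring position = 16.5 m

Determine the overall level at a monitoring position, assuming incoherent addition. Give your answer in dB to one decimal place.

77.8 dB

First find each source's level at the receiver (point-source: −20·log₁₀(r/r_ref)), then combine on an intensity basis.
refrigeration condenser: 80 − 20·log₁₀(37.4/2.9) = 80 − 22.21 = 57.79 dB.
exhaust stack: 96 − 20·log₁₀(12.2/1.2) = 96 − 20.14 = 75.86 dB.
shot-blast cabinet: 96 − 20·log₁₀(16.5/1.2) = 96 − 22.77 = 73.23 dB.
Σ 10^(L/10) = 6.017e+07 → L_total = 10·log₁₀(6.017e+07) = 77.79 dB.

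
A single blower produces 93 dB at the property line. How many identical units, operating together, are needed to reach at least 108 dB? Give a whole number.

32

Need L₁ + 10·log₁₀ N ≥ 108, i.e. log₁₀ N ≥ 1.50.
N ≥ 10^(15.0/10) = 31.623, so N = 32.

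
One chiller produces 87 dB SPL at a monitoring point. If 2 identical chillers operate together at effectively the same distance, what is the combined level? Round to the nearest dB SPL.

90 dB SPL

N identical incoherent sources raise the level by 10·log₁₀ N.
L_total = 87 + 10·log₁₀(2) = 87 + 3.010 = 90.01 dB SPL.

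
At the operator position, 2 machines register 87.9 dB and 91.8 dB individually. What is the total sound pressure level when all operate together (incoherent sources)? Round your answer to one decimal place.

For uncorrelated sources the intensities add, so convert each level to linear form, sum, and take 10·log₁₀ of the total.
Σ 10^(L/10) = 10^(87.9/10) + 10^(91.8/10) = 2.130e+09.
L_total = 10·log₁₀(2.130e+09) = 93.28 dB.

93.3 dB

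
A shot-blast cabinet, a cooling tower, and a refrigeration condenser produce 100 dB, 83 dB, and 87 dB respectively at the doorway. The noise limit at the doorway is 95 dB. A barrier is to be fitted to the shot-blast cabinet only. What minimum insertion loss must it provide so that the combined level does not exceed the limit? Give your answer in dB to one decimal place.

6.1 dB

Fixed contribution from the other sources: Σ 10^(L/10) = 10^(83/10) + 10^(87/10) = 7.007e+08 (88.46 dB).
The limit corresponds to 10^(95/10) = 3.162e+09; subtracting the fixed part leaves 2.462e+09 for the shot-blast cabinet, i.e. 93.91 dB.
Required insertion loss = 100 − 93.91 = 6.09 dB.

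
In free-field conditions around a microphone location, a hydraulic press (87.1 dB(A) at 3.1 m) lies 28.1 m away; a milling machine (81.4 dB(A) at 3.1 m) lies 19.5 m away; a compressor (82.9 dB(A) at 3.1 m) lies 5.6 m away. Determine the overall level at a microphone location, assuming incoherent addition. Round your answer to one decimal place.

78.4 dB(A)

First find each source's level at the receiver (point-source: −20·log₁₀(r/r_ref)), then combine on an intensity basis.
hydraulic press: 87.1 − 20·log₁₀(28.1/3.1) = 87.1 − 19.15 = 67.95 dB(A).
milling machine: 81.4 − 20·log₁₀(19.5/3.1) = 81.4 − 15.97 = 65.43 dB(A).
compressor: 82.9 − 20·log₁₀(5.6/3.1) = 82.9 − 5.14 = 77.76 dB(A).
Σ 10^(L/10) = 6.948e+07 → L_total = 10·log₁₀(6.948e+07) = 78.42 dB(A).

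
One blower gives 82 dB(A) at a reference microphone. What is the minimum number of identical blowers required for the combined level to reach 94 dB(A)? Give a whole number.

16

N identical sources give L₁ + 10·log₁₀ N, so require 10·log₁₀ N ≥ 94 − 82 = 12.0 dB.
N ≥ 10^(12.0/10) = 15.849, so N = 16.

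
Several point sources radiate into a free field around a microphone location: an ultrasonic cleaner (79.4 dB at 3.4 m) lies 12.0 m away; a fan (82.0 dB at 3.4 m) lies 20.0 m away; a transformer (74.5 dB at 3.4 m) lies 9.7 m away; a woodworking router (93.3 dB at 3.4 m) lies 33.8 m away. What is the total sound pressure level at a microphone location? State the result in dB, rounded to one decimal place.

75.6 dB

Apply inverse-square spreading to bring every level to the receiver, then sum 10^(L/10).
ultrasonic cleaner: 79.4 − 20·log₁₀(12.0/3.4) = 79.4 − 10.95 = 68.45 dB.
fan: 82.0 − 20·log₁₀(20.0/3.4) = 82.0 − 15.39 = 66.61 dB.
transformer: 74.5 − 20·log₁₀(9.7/3.4) = 74.5 − 9.11 = 65.39 dB.
woodworking router: 93.3 − 20·log₁₀(33.8/3.4) = 93.3 − 19.95 = 73.35 dB.
Σ 10^(L/10) = 3.667e+07 → L_total = 10·log₁₀(3.667e+07) = 75.64 dB.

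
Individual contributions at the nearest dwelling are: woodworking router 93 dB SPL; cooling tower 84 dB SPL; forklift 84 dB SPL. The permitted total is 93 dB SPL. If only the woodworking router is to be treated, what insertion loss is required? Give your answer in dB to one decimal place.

1.3 dB

The untreated sources together contribute 10^(84/10) + 10^(84/10) = 5.024e+08, i.e. 87.01 dB SPL.
To meet 93 dB SPL overall, the treated woodworking router may contribute at most 10^(93/10) − 5.024e+08 = 1.493e+09, i.e. 91.74 dB SPL.
Required insertion loss = 93 − 91.74 = 1.26 dB.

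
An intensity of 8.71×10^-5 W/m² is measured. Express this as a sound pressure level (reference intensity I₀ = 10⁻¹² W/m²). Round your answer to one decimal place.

79.4 dB

Dividing by I₀ shifts the exponent by 12: I/I₀ = 8.71×10^7.
L = 10·(0.9400 + 7) = 79.40 dB.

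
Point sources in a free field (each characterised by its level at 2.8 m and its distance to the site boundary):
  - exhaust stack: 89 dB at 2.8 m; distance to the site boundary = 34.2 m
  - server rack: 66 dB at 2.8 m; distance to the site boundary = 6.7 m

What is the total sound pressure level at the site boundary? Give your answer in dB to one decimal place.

67.8 dB

Propagate each source to the receiver with L = L_ref − 20·log₁₀(r/r_ref), then add intensities.
exhaust stack: 89 − 20·log₁₀(34.2/2.8) = 89 − 21.74 = 67.26 dB.
server rack: 66 − 20·log₁₀(6.7/2.8) = 66 − 7.58 = 58.42 dB.
Σ 10^(L/10) = 6.020e+06 → L_total = 10·log₁₀(6.020e+06) = 67.80 dB.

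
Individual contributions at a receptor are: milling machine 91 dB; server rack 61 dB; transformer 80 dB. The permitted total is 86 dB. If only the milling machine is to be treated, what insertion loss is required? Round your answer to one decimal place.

Everything except the milling machine sums to 10^(61/10) + 10^(80/10) = 1.013e+08 in linear terms, 80.05 dB.
To meet 86 dB overall, the treated milling machine may contribute at most 10^(86/10) − 1.013e+08 = 2.968e+08, i.e. 84.73 dB.
So the milling machine must be reduced from 91 to 84.73 dB: IL = 6.27 dB.

6.3 dB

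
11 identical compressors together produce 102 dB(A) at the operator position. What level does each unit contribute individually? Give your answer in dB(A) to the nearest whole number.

Dividing the total intensity by 11 lowers the level by 10·log₁₀ 11 = 10.414 dB: L₁ = 102 − 10.414.

92 dB(A)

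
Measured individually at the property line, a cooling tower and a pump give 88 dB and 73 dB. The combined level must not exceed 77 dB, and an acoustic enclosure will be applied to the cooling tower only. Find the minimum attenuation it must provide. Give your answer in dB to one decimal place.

13.2 dB

Everything except the cooling tower sums to 10^(73/10) = 1.995e+07 in linear terms, 73.00 dB.
To meet 77 dB overall, the treated cooling tower may contribute at most 10^(77/10) − 1.995e+07 = 3.017e+07, i.e. 74.80 dB.
So the cooling tower must be reduced from 88 to 74.80 dB: IL = 13.20 dB.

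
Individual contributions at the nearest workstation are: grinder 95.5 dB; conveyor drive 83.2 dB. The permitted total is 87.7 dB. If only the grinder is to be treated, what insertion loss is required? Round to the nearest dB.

10 dB

Everything except the grinder sums to 10^(83.2/10) = 2.089e+08 in linear terms, 83.20 dB.
The limit corresponds to 10^(87.7/10) = 5.888e+08; subtracting the fixed part leaves 3.799e+08 for the grinder, i.e. 85.80 dB.
Required insertion loss = 95.5 − 85.80 = 9.70 dB.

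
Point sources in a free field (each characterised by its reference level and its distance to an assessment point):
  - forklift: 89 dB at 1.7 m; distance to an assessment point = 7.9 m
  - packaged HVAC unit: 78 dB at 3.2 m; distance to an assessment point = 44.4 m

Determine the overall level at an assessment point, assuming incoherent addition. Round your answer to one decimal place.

First find each source's level at the receiver (point-source: −20·log₁₀(r/r_ref)), then combine on an intensity basis.
forklift: 89 − 20·log₁₀(7.9/1.7) = 89 − 13.34 = 75.66 dB.
packaged HVAC unit: 78 − 20·log₁₀(44.4/3.2) = 78 − 22.84 = 55.16 dB.
Σ 10^(L/10) = 3.711e+07 → L_total = 10·log₁₀(3.711e+07) = 75.69 dB.

75.7 dB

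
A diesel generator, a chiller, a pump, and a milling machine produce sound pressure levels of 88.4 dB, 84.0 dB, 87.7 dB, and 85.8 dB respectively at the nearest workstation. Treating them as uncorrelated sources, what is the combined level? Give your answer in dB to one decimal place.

92.8 dB

For uncorrelated sources the intensities add, so convert each level to linear form, sum, and take 10·log₁₀ of the total.
Σ 10^(L/10) = 10^(88.4/10) + 10^(84.0/10) + 10^(87.7/10) + 10^(85.8/10) = 1.912e+09.
L_total = 10·log₁₀(1.912e+09) = 92.81 dB.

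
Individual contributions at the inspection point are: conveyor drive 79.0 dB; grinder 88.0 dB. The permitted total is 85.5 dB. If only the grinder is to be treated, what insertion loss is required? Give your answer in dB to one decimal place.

The untreated sources together contribute 10^(79.0/10) = 7.943e+07, i.e. 79.00 dB.
To meet 85.5 dB overall, the treated grinder may contribute at most 10^(85.5/10) − 7.943e+07 = 2.754e+08, i.e. 84.40 dB.
Required insertion loss = 88.0 − 84.40 = 3.60 dB.

3.6 dB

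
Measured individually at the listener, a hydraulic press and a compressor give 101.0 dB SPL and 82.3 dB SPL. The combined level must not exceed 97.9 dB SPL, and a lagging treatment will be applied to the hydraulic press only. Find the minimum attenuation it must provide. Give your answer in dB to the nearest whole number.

3 dB

Everything except the hydraulic press sums to 10^(82.3/10) = 1.698e+08 in linear terms, 82.30 dB SPL.
To meet 97.9 dB SPL overall, the treated hydraulic press may contribute at most 10^(97.9/10) − 1.698e+08 = 5.996e+09, i.e. 97.78 dB SPL.
Required insertion loss = 101.0 − 97.78 = 3.22 dB.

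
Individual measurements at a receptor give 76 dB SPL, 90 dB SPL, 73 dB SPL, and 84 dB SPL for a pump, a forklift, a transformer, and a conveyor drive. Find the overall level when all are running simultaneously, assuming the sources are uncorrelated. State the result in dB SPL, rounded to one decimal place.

For uncorrelated sources the intensities add, so convert each level to linear form, sum, and take 10·log₁₀ of the total.
Σ 10^(L/10) = 10^(76/10) + 10^(90/10) + 10^(73/10) + 10^(84/10) = 1.311e+09.
L_total = 10·log₁₀(1.311e+09) = 91.18 dB SPL.

91.2 dB SPL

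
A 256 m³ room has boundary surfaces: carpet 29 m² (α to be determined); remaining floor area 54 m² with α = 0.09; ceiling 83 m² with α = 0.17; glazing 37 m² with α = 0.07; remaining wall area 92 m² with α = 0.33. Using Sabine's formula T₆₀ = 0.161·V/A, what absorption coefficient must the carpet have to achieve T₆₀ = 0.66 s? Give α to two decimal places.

A = 0.161·V/T₆₀ = 0.161·256/0.66 = 62.45 m² sabins.
Absorption from the other surfaces = 54·0.09 + 83·0.17 + 37·0.07 + 92·0.33 = 51.92 m², so the carpet must supply 10.53 m² over 29 m².
α = 10.53/29 = 0.363.

0.36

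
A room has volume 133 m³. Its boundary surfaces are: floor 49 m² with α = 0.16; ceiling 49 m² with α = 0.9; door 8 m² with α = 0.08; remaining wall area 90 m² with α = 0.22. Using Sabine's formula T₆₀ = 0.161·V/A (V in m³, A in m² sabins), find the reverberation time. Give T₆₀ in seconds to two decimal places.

Total absorption A = 49·0.16 + 49·0.9 + 8·0.08 + 90·0.22 = 72.38 m² sabins.
T₆₀ = 0.161·V/A = 0.161·133/72.38 = 0.296 s.

0.30 s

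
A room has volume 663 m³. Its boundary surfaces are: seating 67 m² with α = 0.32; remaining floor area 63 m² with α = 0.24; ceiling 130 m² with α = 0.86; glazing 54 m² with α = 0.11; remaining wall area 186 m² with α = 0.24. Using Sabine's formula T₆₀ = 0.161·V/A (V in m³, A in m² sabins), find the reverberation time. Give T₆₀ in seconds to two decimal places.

0.54 s

A = Σ Sᵢαᵢ = 67·0.32 + 63·0.24 + 130·0.86 + 54·0.11 + 186·0.24 = 198.94 m².
T₆₀ = 0.161 × 663 / 198.94 = 0.537 s.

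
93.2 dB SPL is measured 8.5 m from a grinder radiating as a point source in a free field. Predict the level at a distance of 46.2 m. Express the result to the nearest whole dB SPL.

78 dB SPL

Point-source attenuation: ΔL = 20·log₁₀(r₂/r₁) = 20·log₁₀(46.2/8.5) = 14.704 dB.
L₂ = 93.2 − 20·log₁₀(46.2/8.5) = 93.2 − 14.704 = 78.50 dB SPL.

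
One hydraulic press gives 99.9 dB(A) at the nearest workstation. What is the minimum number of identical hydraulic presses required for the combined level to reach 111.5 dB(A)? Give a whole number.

15

The shortfall is 111.5 − 99.9 = 11.6 dB, and N units add 10·log₁₀ N, so need 10·log₁₀ N ≥ 11.6.
N ≥ 10^(11.6/10) = 14.454, so N = 15.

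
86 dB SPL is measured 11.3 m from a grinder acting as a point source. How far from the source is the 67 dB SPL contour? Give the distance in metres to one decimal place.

100.7 m

Point-source spreading drops the level by 20·log₁₀(r₂/r₁); inverting, r₂/r₁ = 10^(ΔL/20).
r₂ = 11.3·10^((86−67)/20) = 11.3·10^(19.0/20) = 100.71 m.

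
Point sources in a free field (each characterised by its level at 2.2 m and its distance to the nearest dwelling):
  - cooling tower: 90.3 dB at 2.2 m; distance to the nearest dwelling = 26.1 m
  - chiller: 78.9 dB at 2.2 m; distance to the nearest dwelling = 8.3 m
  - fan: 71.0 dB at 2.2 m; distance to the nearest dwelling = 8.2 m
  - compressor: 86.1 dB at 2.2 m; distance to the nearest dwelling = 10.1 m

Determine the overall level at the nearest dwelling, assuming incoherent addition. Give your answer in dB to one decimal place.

Propagate each source to the receiver with L = L_ref − 20·log₁₀(r/r_ref), then add intensities.
cooling tower: 90.3 − 20·log₁₀(26.1/2.2) = 90.3 − 21.48 = 68.82 dB.
chiller: 78.9 − 20·log₁₀(8.3/2.2) = 78.9 − 11.53 = 67.37 dB.
fan: 71.0 − 20·log₁₀(8.2/2.2) = 71.0 − 11.43 = 59.57 dB.
compressor: 86.1 − 20·log₁₀(10.1/2.2) = 86.1 − 13.24 = 72.86 dB.
Σ 10^(L/10) = 3.330e+07 → L_total = 10·log₁₀(3.330e+07) = 75.22 dB.

75.2 dB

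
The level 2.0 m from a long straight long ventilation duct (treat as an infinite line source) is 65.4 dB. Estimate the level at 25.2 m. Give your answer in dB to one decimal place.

54.4 dB

Line-source attenuation: ΔL = 10·log₁₀(r₂/r₁) = 10·log₁₀(25.2/2.0) = 11.004 dB.
L₂ = 65.4 − 10·log₁₀(25.2/2.0) = 65.4 − 11.004 = 54.40 dB.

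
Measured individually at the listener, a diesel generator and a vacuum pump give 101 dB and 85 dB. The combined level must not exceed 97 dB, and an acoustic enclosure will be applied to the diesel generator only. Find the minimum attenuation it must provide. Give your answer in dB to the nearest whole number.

4 dB

Fixed contribution from the other source: Σ 10^(L/10) = 10^(85/10) = 3.162e+08 (85.00 dB).
To meet 97 dB overall, the treated diesel generator may contribute at most 10^(97/10) − 3.162e+08 = 4.696e+09, i.e. 96.72 dB.
Required insertion loss = 101 − 96.72 = 4.28 dB.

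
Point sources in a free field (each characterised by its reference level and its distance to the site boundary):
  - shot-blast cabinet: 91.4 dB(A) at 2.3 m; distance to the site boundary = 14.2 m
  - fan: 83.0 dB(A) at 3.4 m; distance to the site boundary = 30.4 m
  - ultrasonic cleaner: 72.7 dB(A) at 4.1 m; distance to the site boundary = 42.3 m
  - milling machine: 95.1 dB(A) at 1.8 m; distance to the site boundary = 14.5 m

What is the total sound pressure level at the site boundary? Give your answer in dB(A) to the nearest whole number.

79 dB(A)

Apply inverse-square spreading to bring every level to the receiver, then sum 10^(L/10).
shot-blast cabinet: 91.4 − 20·log₁₀(14.2/2.3) = 91.4 − 15.81 = 75.59 dB(A).
fan: 83.0 − 20·log₁₀(30.4/3.4) = 83.0 − 19.03 = 63.97 dB(A).
ultrasonic cleaner: 72.7 − 20·log₁₀(42.3/4.1) = 72.7 − 20.27 = 52.43 dB(A).
milling machine: 95.1 − 20·log₁₀(14.5/1.8) = 95.1 − 18.12 = 76.98 dB(A).
Σ 10^(L/10) = 8.875e+07 → L_total = 10·log₁₀(8.875e+07) = 79.48 dB(A).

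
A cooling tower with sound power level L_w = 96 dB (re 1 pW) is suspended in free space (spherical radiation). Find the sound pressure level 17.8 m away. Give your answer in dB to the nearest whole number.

60 dB

L_p = L_w − 10·log₁₀(4π·r²) with r = 17.8 m.
4π·r² = 3982 m², 10·log₁₀ of that is 36.000 dB.
L_p = 96 − 36.000 = 60.00 dB.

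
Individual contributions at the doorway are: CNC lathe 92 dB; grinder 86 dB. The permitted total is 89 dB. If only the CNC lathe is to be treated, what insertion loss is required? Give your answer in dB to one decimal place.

6.0 dB

The untreated sources together contribute 10^(86/10) = 3.981e+08, i.e. 86.00 dB.
To meet 89 dB overall, the treated CNC lathe may contribute at most 10^(89/10) − 3.981e+08 = 3.962e+08, i.e. 85.98 dB.
Required insertion loss = 92 − 85.98 = 6.02 dB.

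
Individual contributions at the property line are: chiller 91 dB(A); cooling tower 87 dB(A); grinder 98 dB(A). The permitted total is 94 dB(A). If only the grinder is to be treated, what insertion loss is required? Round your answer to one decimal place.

9.2 dB

Fixed contribution from the other sources: Σ 10^(L/10) = 10^(91/10) + 10^(87/10) = 1.760e+09 (92.46 dB(A)).
The limit corresponds to 10^(94/10) = 2.512e+09; subtracting the fixed part leaves 7.518e+08 for the grinder, i.e. 88.76 dB(A).
So the grinder must be reduced from 98 to 88.76 dB(A): IL = 9.24 dB.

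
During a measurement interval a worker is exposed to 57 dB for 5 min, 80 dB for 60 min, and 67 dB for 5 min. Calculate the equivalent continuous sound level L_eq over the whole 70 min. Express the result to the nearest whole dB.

79 dB

Weight each interval's intensity by its duration and average over T = 70 min:
Σ tᵢ·10^(Lᵢ/10) = 5·10^(57/10) + 60·10^(80/10) + 5·10^(67/10) = 6.028e+09.
L_eq = 10·log₁₀(6.028e+09/70) = 79.35 dB.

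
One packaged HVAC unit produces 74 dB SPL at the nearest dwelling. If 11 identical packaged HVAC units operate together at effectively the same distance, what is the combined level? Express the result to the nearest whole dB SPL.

N identical incoherent sources raise the level by 10·log₁₀ N.
L_total = 74 + 10·log₁₀(11) = 74 + 10.414 = 84.41 dB SPL.

84 dB SPL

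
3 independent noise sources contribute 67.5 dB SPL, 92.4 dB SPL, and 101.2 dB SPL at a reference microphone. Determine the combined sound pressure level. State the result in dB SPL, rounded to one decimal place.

101.7 dB SPL

For uncorrelated sources the intensities add, so convert each level to linear form, sum, and take 10·log₁₀ of the total.
Σ 10^(L/10) = 10^(67.5/10) + 10^(92.4/10) + 10^(101.2/10) = 1.493e+10.
L_total = 10·log₁₀(1.493e+10) = 101.74 dB SPL.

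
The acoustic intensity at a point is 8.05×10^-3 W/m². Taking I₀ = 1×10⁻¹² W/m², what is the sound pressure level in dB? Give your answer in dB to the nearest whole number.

L = 10·log₁₀(I/I₀) = 10·log₁₀(8.05×10^-3/10⁻¹²) = 10·log₁₀(8.05×10^9).
L = 10·(0.9058 + 9) = 99.06 dB.

99 dB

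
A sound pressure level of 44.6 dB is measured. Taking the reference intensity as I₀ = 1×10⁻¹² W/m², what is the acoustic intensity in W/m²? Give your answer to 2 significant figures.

I = I₀·10^(L/10) = 10⁻¹² × 10^(44.6/10) = 10^(-7.540).

2.9e-08 W/m²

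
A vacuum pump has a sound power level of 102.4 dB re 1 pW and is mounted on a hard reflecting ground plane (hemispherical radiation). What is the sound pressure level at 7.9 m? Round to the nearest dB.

76 dB

The power spreads over a hemisphere of area 2π·r², so L_p = L_w − 10·log₁₀(2π·r²).
2π·r² = 392.1 m², 10·log₁₀ of that is 25.934 dB.
L_p = 102.4 − 25.934 = 76.47 dB.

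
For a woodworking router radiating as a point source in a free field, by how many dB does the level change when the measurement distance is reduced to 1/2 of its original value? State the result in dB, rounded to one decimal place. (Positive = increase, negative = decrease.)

+6.0 dB

Point-source spreading: ΔL = −20·log₁₀(r₂/r₁).
ΔL = −20·log₁₀(0.5) = +6.02 dB.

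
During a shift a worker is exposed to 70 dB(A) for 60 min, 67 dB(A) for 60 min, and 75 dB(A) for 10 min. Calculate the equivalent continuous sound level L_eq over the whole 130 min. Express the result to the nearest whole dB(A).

The energy average is taken in the linear domain: L_eq = 10·log₁₀[(Σ tᵢ·10^(Lᵢ/10))/T], T = 130 min.
Σ tᵢ·10^(Lᵢ/10) = 60·10^(70/10) + 60·10^(67/10) + 10·10^(75/10) = 1.217e+09.
L_eq = 10·log₁₀(1.217e+09/130) = 69.71 dB(A).

70 dB(A)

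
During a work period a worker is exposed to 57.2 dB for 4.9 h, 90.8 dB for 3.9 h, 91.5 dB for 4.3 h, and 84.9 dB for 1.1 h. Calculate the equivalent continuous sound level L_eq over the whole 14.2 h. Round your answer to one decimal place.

Weight each interval's intensity by its duration and average over T = 14.2 h:
Σ tᵢ·10^(Lᵢ/10) = 4.9·10^(57.2/10) + 3.9·10^(90.8/10) + 4.3·10^(91.5/10) + 1.1·10^(84.9/10) = 1.111e+10.
L_eq = 10·log₁₀(1.111e+10/14.2) = 88.93 dB.

88.9 dB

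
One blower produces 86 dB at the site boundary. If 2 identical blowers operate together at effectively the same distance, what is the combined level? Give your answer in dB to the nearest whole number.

With 2 equal, uncorrelated contributions the intensity is 2× that of one unit, giving a rise of 10·log₁₀ 2.
L_total = 86 + 10·log₁₀(2) = 86 + 3.010 = 89.01 dB.

89 dB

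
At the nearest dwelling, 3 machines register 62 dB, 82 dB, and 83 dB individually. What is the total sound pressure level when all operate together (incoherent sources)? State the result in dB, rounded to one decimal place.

85.6 dB

Incoherent sources combine by intensity addition: L_total = 10·log₁₀(Σ 10^(L_i/10)).
Σ 10^(L/10) = 10^(62/10) + 10^(82/10) + 10^(83/10) = 3.596e+08.
L_total = 10·log₁₀(3.596e+08) = 85.56 dB.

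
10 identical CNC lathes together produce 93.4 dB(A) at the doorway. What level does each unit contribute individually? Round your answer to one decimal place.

83.4 dB(A)

For N identical incoherent sources L_total = L₁ + 10·log₁₀ N, so L₁ = 93.4 − 10·log₁₀(10) = 93.4 − 10.000.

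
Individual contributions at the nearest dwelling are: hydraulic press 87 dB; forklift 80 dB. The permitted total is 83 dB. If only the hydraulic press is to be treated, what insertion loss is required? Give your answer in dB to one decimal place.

Everything except the hydraulic press sums to 10^(80/10) = 1.000e+08 in linear terms, 80.00 dB.
To meet 83 dB overall, the treated hydraulic press may contribute at most 10^(83/10) − 1.000e+08 = 9.953e+07, i.e. 79.98 dB.
Required insertion loss = 87 − 79.98 = 7.02 dB.

7.0 dB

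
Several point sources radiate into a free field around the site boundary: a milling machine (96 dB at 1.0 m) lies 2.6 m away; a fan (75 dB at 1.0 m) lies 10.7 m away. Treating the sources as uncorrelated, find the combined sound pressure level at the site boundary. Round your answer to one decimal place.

First find each source's level at the receiver (point-source: −20·log₁₀(r/r_ref)), then combine on an intensity basis.
milling machine: 96 − 20·log₁₀(2.6/1.0) = 96 − 8.30 = 87.70 dB.
fan: 75 − 20·log₁₀(10.7/1.0) = 75 − 20.59 = 54.41 dB.
Σ 10^(L/10) = 5.892e+08 → L_total = 10·log₁₀(5.892e+08) = 87.70 dB.

87.7 dB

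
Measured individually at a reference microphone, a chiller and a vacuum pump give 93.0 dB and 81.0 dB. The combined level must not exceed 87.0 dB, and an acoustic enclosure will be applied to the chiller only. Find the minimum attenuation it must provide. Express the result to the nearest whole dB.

Fixed contribution from the other source: Σ 10^(L/10) = 10^(81.0/10) = 1.259e+08 (81.00 dB).
To meet 87.0 dB overall, the treated chiller may contribute at most 10^(87.0/10) − 1.259e+08 = 3.753e+08, i.e. 85.74 dB.
So the chiller must be reduced from 93.0 to 85.74 dB: IL = 7.26 dB.

7 dB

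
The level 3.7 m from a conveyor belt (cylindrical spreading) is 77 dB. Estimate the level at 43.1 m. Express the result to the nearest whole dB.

Line-source attenuation: ΔL = 10·log₁₀(r₂/r₁) = 10·log₁₀(43.1/3.7) = 10.663 dB.
L₂ = 77 − 10·log₁₀(43.1/3.7) = 77 − 10.663 = 66.34 dB.

66 dB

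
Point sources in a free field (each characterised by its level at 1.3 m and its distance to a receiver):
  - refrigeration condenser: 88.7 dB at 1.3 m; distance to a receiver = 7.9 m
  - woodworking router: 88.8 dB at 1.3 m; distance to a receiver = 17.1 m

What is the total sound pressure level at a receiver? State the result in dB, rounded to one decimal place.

73.9 dB

First find each source's level at the receiver (point-source: −20·log₁₀(r/r_ref)), then combine on an intensity basis.
refrigeration condenser: 88.7 − 20·log₁₀(7.9/1.3) = 88.7 − 15.67 = 73.03 dB.
woodworking router: 88.8 − 20·log₁₀(17.1/1.3) = 88.8 − 22.38 = 66.42 dB.
Σ 10^(L/10) = 2.446e+07 → L_total = 10·log₁₀(2.446e+07) = 73.88 dB.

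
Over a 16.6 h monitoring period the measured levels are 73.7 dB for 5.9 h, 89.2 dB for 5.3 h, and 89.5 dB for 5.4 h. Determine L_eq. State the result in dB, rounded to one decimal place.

87.5 dB

L_eq = 10·log₁₀[(1/T)·Σ tᵢ·10^(Lᵢ/10)] with T = 16.6 h.
Σ tᵢ·10^(Lᵢ/10) = 5.9·10^(73.7/10) + 5.3·10^(89.2/10) + 5.4·10^(89.5/10) = 9.359e+09.
L_eq = 10·log₁₀(9.359e+09/16.6) = 87.51 dB.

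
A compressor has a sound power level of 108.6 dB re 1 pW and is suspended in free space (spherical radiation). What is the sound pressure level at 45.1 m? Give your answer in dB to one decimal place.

64.5 dB

The power spreads over a sphere of area 4π·r², so L_p = L_w − 10·log₁₀(4π·r²).
4π·r² = 2.556e+04 m², 10·log₁₀ of that is 44.076 dB.
L_p = 108.6 − 44.076 = 64.52 dB.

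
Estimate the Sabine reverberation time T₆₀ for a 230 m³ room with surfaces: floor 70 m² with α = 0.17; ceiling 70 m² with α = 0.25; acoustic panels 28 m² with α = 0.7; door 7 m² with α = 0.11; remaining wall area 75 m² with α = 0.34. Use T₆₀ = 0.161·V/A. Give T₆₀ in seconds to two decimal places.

0.49 s

A = Σ Sᵢαᵢ = 70·0.17 + 70·0.25 + 28·0.7 + 7·0.11 + 75·0.34 = 75.27 m².
T₆₀ = 0.161 × 230 / 75.27 = 0.492 s.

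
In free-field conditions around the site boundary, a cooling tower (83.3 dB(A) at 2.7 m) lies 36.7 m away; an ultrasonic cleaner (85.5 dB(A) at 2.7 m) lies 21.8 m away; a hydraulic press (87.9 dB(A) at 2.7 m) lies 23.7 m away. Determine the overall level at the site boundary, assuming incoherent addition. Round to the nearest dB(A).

72 dB(A)

Apply inverse-square spreading to bring every level to the receiver, then sum 10^(L/10).
cooling tower: 83.3 − 20·log₁₀(36.7/2.7) = 83.3 − 22.67 = 60.63 dB(A).
ultrasonic cleaner: 85.5 − 20·log₁₀(21.8/2.7) = 85.5 − 18.14 = 67.36 dB(A).
hydraulic press: 87.9 − 20·log₁₀(23.7/2.7) = 87.9 − 18.87 = 69.03 dB(A).
Σ 10^(L/10) = 1.460e+07 → L_total = 10·log₁₀(1.460e+07) = 71.64 dB(A).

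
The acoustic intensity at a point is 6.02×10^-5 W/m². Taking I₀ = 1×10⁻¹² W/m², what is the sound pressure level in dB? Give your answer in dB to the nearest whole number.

Dividing by I₀ shifts the exponent by 12: I/I₀ = 6.02×10^7.
L = 10·(0.7796 + 7) = 77.80 dB.

78 dB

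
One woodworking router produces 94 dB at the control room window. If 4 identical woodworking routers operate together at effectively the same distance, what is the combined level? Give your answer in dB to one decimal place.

With 4 equal, uncorrelated contributions the intensity is 4× that of one unit, giving a rise of 10·log₁₀ 4.
L_total = 94 + 10·log₁₀(4) = 94 + 6.021 = 100.02 dB.

100.0 dB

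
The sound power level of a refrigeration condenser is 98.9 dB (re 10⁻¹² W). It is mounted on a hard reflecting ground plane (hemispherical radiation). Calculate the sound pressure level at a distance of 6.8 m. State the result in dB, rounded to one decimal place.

Free-field hemispherical radiation: L_p = L_w − 10·log₁₀(2π·r²), r = 6.8 m.
2π·r² = 290.5 m², 10·log₁₀ of that is 24.632 dB.
L_p = 98.9 − 24.632 = 74.27 dB.

74.3 dB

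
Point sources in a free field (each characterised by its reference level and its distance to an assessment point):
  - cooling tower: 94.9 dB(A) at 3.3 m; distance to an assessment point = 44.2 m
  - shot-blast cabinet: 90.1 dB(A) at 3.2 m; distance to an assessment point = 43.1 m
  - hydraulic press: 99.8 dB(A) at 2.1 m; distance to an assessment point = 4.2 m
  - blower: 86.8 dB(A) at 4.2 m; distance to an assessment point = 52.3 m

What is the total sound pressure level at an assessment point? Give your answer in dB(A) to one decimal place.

Apply inverse-square spreading to bring every level to the receiver, then sum 10^(L/10).
cooling tower: 94.9 − 20·log₁₀(44.2/3.3) = 94.9 − 22.54 = 72.36 dB(A).
shot-blast cabinet: 90.1 − 20·log₁₀(43.1/3.2) = 90.1 − 22.59 = 67.51 dB(A).
hydraulic press: 99.8 − 20·log₁₀(4.2/2.1) = 99.8 − 6.02 = 93.78 dB(A).
blower: 86.8 − 20·log₁₀(52.3/4.2) = 86.8 − 21.91 = 64.89 dB(A).
Σ 10^(L/10) = 2.413e+09 → L_total = 10·log₁₀(2.413e+09) = 93.83 dB(A).

93.8 dB(A)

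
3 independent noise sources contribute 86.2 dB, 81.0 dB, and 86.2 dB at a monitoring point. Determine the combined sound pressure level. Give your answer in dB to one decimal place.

Incoherent sources combine by intensity addition: L_total = 10·log₁₀(Σ 10^(L_i/10)).
Σ 10^(L/10) = 10^(86.2/10) + 10^(81.0/10) + 10^(86.2/10) = 9.596e+08.
L_total = 10·log₁₀(9.596e+08) = 89.82 dB.

89.8 dB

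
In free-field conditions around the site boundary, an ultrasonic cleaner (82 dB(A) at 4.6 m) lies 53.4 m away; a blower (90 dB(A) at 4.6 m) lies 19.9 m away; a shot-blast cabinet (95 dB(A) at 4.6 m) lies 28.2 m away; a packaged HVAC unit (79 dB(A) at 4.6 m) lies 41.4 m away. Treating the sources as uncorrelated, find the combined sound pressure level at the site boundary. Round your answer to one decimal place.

81.5 dB(A)

Propagate each source to the receiver with L = L_ref − 20·log₁₀(r/r_ref), then add intensities.
ultrasonic cleaner: 82 − 20·log₁₀(53.4/4.6) = 82 − 21.30 = 60.70 dB(A).
blower: 90 − 20·log₁₀(19.9/4.6) = 90 − 12.72 = 77.28 dB(A).
shot-blast cabinet: 95 − 20·log₁₀(28.2/4.6) = 95 − 15.75 = 79.25 dB(A).
packaged HVAC unit: 79 − 20·log₁₀(41.4/4.6) = 79 − 19.08 = 59.92 dB(A).
Σ 10^(L/10) = 1.397e+08 → L_total = 10·log₁₀(1.397e+08) = 81.45 dB(A).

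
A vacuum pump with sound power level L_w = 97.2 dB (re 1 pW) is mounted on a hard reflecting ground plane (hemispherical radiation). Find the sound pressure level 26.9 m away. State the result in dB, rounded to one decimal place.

60.6 dB

The power spreads over a hemisphere of area 2π·r², so L_p = L_w − 10·log₁₀(2π·r²).
2π·r² = 4547 m², 10·log₁₀ of that is 36.577 dB.
L_p = 97.2 − 36.577 = 60.62 dB.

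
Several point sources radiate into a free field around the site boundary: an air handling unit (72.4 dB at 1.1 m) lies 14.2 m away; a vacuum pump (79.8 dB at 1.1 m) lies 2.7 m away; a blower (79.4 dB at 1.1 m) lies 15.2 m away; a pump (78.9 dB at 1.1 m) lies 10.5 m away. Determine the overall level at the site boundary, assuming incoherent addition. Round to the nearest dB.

72 dB

Propagate each source to the receiver with L = L_ref − 20·log₁₀(r/r_ref), then add intensities.
air handling unit: 72.4 − 20·log₁₀(14.2/1.1) = 72.4 − 22.22 = 50.18 dB.
vacuum pump: 79.8 − 20·log₁₀(2.7/1.1) = 79.8 − 7.80 = 72.00 dB.
blower: 79.4 − 20·log₁₀(15.2/1.1) = 79.4 − 22.81 = 56.59 dB.
pump: 78.9 − 20·log₁₀(10.5/1.1) = 78.9 − 19.60 = 59.30 dB.
Σ 10^(L/10) = 1.726e+07 → L_total = 10·log₁₀(1.726e+07) = 72.37 dB.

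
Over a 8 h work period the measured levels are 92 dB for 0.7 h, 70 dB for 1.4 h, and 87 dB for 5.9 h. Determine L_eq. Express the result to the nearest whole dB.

87 dB

Weight each interval's intensity by its duration and average over T = 8 h:
Σ tᵢ·10^(Lᵢ/10) = 0.7·10^(92/10) + 1.4·10^(70/10) + 5.9·10^(87/10) = 4.080e+09.
L_eq = 10·log₁₀(4.080e+09/8) = 87.08 dB.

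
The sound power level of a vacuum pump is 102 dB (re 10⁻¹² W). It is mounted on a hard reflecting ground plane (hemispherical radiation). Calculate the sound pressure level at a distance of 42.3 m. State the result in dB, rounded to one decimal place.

61.5 dB

L_p = L_w − 10·log₁₀(2π·r²) with r = 42.3 m.
2π·r² = 1.124e+04 m², 10·log₁₀ of that is 40.509 dB.
L_p = 102 − 40.509 = 61.49 dB.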